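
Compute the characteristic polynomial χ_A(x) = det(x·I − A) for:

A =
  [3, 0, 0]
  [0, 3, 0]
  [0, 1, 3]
x^3 - 9*x^2 + 27*x - 27

Expanding det(x·I − A) (e.g. by cofactor expansion or by noting that A is similar to its Jordan form J, which has the same characteristic polynomial as A) gives
  χ_A(x) = x^3 - 9*x^2 + 27*x - 27
which factors as (x - 3)^3. The eigenvalues (with algebraic multiplicities) are λ = 3 with multiplicity 3.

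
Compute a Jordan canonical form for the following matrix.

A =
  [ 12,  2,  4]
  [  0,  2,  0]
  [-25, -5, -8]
J_2(2) ⊕ J_1(2)

The characteristic polynomial is
  det(x·I − A) = x^3 - 6*x^2 + 12*x - 8 = (x - 2)^3

Eigenvalues and multiplicities (the geometric multiplicity of λ is n − rank(A − λI), which equals the number of Jordan blocks for λ):
  λ = 2: algebraic multiplicity = 3, geometric multiplicity = 2

Determining the block sizes for each eigenvalue:
  λ = 2: 2 blocks summing to 3 forces exactly one block of size 2 and the rest size 1 → block sizes [2, 1]

Assembling the blocks gives a Jordan form
J =
  [2, 1, 0]
  [0, 2, 0]
  [0, 0, 2]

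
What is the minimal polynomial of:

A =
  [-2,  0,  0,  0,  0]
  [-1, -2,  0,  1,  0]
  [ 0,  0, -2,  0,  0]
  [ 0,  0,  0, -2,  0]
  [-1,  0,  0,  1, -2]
x^2 + 4*x + 4

The characteristic polynomial is χ_A(x) = (x + 2)^5, so the eigenvalues are known. The minimal polynomial is
  m_A(x) = Π_λ (x − λ)^{k_λ}
where k_λ is the size of the *largest* Jordan block for λ (equivalently, the smallest k with (A − λI)^k v = 0 for every generalised eigenvector v of λ).

  λ = -2: largest Jordan block has size 2, contributing (x + 2)^2

So m_A(x) = (x + 2)^2 = x^2 + 4*x + 4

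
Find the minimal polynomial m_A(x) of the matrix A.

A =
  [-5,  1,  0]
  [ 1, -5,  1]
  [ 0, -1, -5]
x^3 + 15*x^2 + 75*x + 125

The characteristic polynomial is χ_A(x) = (x + 5)^3, so the eigenvalues are known. The minimal polynomial is
  m_A(x) = Π_λ (x − λ)^{k_λ}
where k_λ is the size of the *largest* Jordan block for λ (equivalently, the smallest k with (A − λI)^k v = 0 for every generalised eigenvector v of λ).

  λ = -5: largest Jordan block has size 3, contributing (x + 5)^3

So m_A(x) = (x + 5)^3 = x^3 + 15*x^2 + 75*x + 125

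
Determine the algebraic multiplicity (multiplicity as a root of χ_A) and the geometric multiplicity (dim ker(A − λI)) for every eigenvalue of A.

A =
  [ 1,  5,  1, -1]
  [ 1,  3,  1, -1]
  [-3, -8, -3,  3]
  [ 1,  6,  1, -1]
λ = 0: alg = 4, geom = 2

Step 1 — factor the characteristic polynomial to read off the algebraic multiplicities:
  χ_A(x) = x^4

Step 2 — compute geometric multiplicities via the rank-nullity identity g(λ) = n − rank(A − λI):
  rank(A − (0)·I) = 2, so dim ker(A − (0)·I) = n − 2 = 2

Summary:
  λ = 0: algebraic multiplicity = 4, geometric multiplicity = 2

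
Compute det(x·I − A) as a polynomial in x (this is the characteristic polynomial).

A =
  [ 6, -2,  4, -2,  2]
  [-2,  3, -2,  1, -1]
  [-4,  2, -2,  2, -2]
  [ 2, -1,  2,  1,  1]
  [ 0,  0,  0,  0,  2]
x^5 - 10*x^4 + 40*x^3 - 80*x^2 + 80*x - 32

Expanding det(x·I − A) (e.g. by cofactor expansion or by noting that A is similar to its Jordan form J, which has the same characteristic polynomial as A) gives
  χ_A(x) = x^5 - 10*x^4 + 40*x^3 - 80*x^2 + 80*x - 32
which factors as (x - 2)^5. The eigenvalues (with algebraic multiplicities) are λ = 2 with multiplicity 5.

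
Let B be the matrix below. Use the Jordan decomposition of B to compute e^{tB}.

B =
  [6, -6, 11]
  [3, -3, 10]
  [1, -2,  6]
e^{tB} =
  [t^2*exp(3*t) + 3*t*exp(3*t) + exp(3*t), -2*t^2*exp(3*t) - 6*t*exp(3*t), 3*t^2*exp(3*t) + 11*t*exp(3*t)]
  [t^2*exp(3*t)/2 + 3*t*exp(3*t), -t^2*exp(3*t) - 6*t*exp(3*t) + exp(3*t), 3*t^2*exp(3*t)/2 + 10*t*exp(3*t)]
  [t*exp(3*t), -2*t*exp(3*t), 3*t*exp(3*t) + exp(3*t)]

Strategy: write B = P · J · P⁻¹ where J is a Jordan canonical form, so e^{tB} = P · e^{tJ} · P⁻¹, and e^{tJ} can be computed block-by-block.

B has Jordan form
J =
  [3, 1, 0]
  [0, 3, 1]
  [0, 0, 3]
(up to reordering of blocks).

Per-block formulas:
  For a 3×3 Jordan block J_3(3): exp(t · J_3(3)) = e^(3t)·(I + t·N + (t^2/2)·N^2), where N is the 3×3 nilpotent shift.

After assembling e^{tJ} and conjugating by P, we get:

e^{tB} =
  [t^2*exp(3*t) + 3*t*exp(3*t) + exp(3*t), -2*t^2*exp(3*t) - 6*t*exp(3*t), 3*t^2*exp(3*t) + 11*t*exp(3*t)]
  [t^2*exp(3*t)/2 + 3*t*exp(3*t), -t^2*exp(3*t) - 6*t*exp(3*t) + exp(3*t), 3*t^2*exp(3*t)/2 + 10*t*exp(3*t)]
  [t*exp(3*t), -2*t*exp(3*t), 3*t*exp(3*t) + exp(3*t)]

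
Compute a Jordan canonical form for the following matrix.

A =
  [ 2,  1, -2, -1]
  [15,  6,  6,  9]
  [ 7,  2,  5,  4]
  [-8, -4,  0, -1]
J_3(3) ⊕ J_1(3)

The characteristic polynomial is
  det(x·I − A) = x^4 - 12*x^3 + 54*x^2 - 108*x + 81 = (x - 3)^4

Eigenvalues and multiplicities (the geometric multiplicity of λ is n − rank(A − λI), which equals the number of Jordan blocks for λ):
  λ = 3: algebraic multiplicity = 4, geometric multiplicity = 2

Determining the block sizes for each eigenvalue:
  λ = 3: with am = 4 and gm = 2, the partition is not yet determined (e.g. several partitions of 4 into 2 parts exist). Let N = A − (3)·I. Computing rank(N^1) = 2, rank(N^2) = 1, rank(N^3) = 0; the number of blocks of size ≥ j is rank(N^{j−1}) − rank(N^j), giving [2, 1, 1]. So we have 1 block(s) of size 3, 1 block(s) of size 1 → block sizes [3, 1]

Assembling the blocks gives a Jordan form
J =
  [3, 1, 0, 0]
  [0, 3, 1, 0]
  [0, 0, 3, 0]
  [0, 0, 0, 3]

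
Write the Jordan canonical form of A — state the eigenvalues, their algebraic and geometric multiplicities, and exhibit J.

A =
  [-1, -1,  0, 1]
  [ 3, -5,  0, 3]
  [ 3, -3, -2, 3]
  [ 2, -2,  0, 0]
J_2(-2) ⊕ J_1(-2) ⊕ J_1(-2)

The characteristic polynomial is
  det(x·I − A) = x^4 + 8*x^3 + 24*x^2 + 32*x + 16 = (x + 2)^4

Eigenvalues and multiplicities (the geometric multiplicity of λ is n − rank(A − λI), which equals the number of Jordan blocks for λ):
  λ = -2: algebraic multiplicity = 4, geometric multiplicity = 3

Determining the block sizes for each eigenvalue:
  λ = -2: 3 blocks summing to 4 forces exactly one block of size 2 and the rest size 1 → block sizes [2, 1, 1]

Assembling the blocks gives a Jordan form
J =
  [-2,  1,  0,  0]
  [ 0, -2,  0,  0]
  [ 0,  0, -2,  0]
  [ 0,  0,  0, -2]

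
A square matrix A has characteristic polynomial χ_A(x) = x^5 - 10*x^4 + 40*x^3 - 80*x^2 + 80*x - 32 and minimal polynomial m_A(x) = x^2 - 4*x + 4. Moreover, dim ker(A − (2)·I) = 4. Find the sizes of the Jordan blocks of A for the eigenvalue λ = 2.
Block sizes for λ = 2: [2, 1, 1, 1]

Step 1 — from the characteristic polynomial, algebraic multiplicity of λ = 2 is 5. From dim ker(A − (2)·I) = 4, there are exactly 4 Jordan blocks for λ = 2.
Step 2 — from the minimal polynomial, the factor (x − 2)^2 tells us the largest block for λ = 2 has size 2.
Step 3 — with total size 5, 4 blocks, and largest block 2, the block sizes (in nonincreasing order) are [2, 1, 1, 1].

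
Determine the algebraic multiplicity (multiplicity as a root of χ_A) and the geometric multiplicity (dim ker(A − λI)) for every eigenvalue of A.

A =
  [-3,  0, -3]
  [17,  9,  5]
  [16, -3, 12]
λ = 6: alg = 3, geom = 1

Step 1 — factor the characteristic polynomial to read off the algebraic multiplicities:
  χ_A(x) = (x - 6)^3

Step 2 — compute geometric multiplicities via the rank-nullity identity g(λ) = n − rank(A − λI):
  rank(A − (6)·I) = 2, so dim ker(A − (6)·I) = n − 2 = 1

Summary:
  λ = 6: algebraic multiplicity = 3, geometric multiplicity = 1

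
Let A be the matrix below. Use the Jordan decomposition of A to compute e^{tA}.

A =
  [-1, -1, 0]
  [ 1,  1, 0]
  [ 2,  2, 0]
e^{tA} =
  [1 - t, -t, 0]
  [t, t + 1, 0]
  [2*t, 2*t, 1]

Strategy: write A = P · J · P⁻¹ where J is a Jordan canonical form, so e^{tA} = P · e^{tJ} · P⁻¹, and e^{tJ} can be computed block-by-block.

A has Jordan form
J =
  [0, 1, 0]
  [0, 0, 0]
  [0, 0, 0]
(up to reordering of blocks).

Per-block formulas:
  For a 1×1 block at λ = 0: exp(t · [0]) = [e^(0t)].
  For a 2×2 Jordan block J_2(0): exp(t · J_2(0)) = e^(0t)·(I + t·N), where N is the 2×2 nilpotent shift.

After assembling e^{tJ} and conjugating by P, we get:

e^{tA} =
  [1 - t, -t, 0]
  [t, t + 1, 0]
  [2*t, 2*t, 1]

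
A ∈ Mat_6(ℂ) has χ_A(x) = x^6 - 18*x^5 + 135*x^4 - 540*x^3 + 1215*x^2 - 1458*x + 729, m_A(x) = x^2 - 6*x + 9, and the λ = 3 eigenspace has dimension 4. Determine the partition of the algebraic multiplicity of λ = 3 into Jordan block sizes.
Block sizes for λ = 3: [2, 2, 1, 1]

Step 1 — from the characteristic polynomial, algebraic multiplicity of λ = 3 is 6. From dim ker(A − (3)·I) = 4, there are exactly 4 Jordan blocks for λ = 3.
Step 2 — from the minimal polynomial, the factor (x − 3)^2 tells us the largest block for λ = 3 has size 2.
Step 3 — with total size 6, 4 blocks, and largest block 2, the block sizes (in nonincreasing order) are [2, 2, 1, 1].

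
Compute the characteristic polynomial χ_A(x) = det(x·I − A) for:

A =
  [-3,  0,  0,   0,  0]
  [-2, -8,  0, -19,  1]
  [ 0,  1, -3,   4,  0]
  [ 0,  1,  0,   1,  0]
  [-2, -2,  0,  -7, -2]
x^5 + 15*x^4 + 90*x^3 + 270*x^2 + 405*x + 243

Expanding det(x·I − A) (e.g. by cofactor expansion or by noting that A is similar to its Jordan form J, which has the same characteristic polynomial as A) gives
  χ_A(x) = x^5 + 15*x^4 + 90*x^3 + 270*x^2 + 405*x + 243
which factors as (x + 3)^5. The eigenvalues (with algebraic multiplicities) are λ = -3 with multiplicity 5.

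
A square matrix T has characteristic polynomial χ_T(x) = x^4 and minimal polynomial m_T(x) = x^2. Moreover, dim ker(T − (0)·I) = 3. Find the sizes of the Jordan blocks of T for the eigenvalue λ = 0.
Block sizes for λ = 0: [2, 1, 1]

Step 1 — from the characteristic polynomial, algebraic multiplicity of λ = 0 is 4. From dim ker(T − (0)·I) = 3, there are exactly 3 Jordan blocks for λ = 0.
Step 2 — from the minimal polynomial, the factor (x − 0)^2 tells us the largest block for λ = 0 has size 2.
Step 3 — with total size 4, 3 blocks, and largest block 2, the block sizes (in nonincreasing order) are [2, 1, 1].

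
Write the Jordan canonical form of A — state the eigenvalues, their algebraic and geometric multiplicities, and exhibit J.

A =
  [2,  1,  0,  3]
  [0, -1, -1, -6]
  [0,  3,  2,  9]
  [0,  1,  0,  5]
J_3(2) ⊕ J_1(2)

The characteristic polynomial is
  det(x·I − A) = x^4 - 8*x^3 + 24*x^2 - 32*x + 16 = (x - 2)^4

Eigenvalues and multiplicities (the geometric multiplicity of λ is n − rank(A − λI), which equals the number of Jordan blocks for λ):
  λ = 2: algebraic multiplicity = 4, geometric multiplicity = 2

Determining the block sizes for each eigenvalue:
  λ = 2: with am = 4 and gm = 2, the partition is not yet determined (e.g. several partitions of 4 into 2 parts exist). Let N = A − (2)·I. Computing rank(N^1) = 2, rank(N^2) = 1, rank(N^3) = 0; the number of blocks of size ≥ j is rank(N^{j−1}) − rank(N^j), giving [2, 1, 1]. So we have 1 block(s) of size 3, 1 block(s) of size 1 → block sizes [3, 1]

Assembling the blocks gives a Jordan form
J =
  [2, 1, 0, 0]
  [0, 2, 1, 0]
  [0, 0, 2, 0]
  [0, 0, 0, 2]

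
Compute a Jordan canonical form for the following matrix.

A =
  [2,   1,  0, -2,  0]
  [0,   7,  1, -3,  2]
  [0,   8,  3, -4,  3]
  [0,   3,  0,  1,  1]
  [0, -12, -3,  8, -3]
J_3(2) ⊕ J_2(2)

The characteristic polynomial is
  det(x·I − A) = x^5 - 10*x^4 + 40*x^3 - 80*x^2 + 80*x - 32 = (x - 2)^5

Eigenvalues and multiplicities (the geometric multiplicity of λ is n − rank(A − λI), which equals the number of Jordan blocks for λ):
  λ = 2: algebraic multiplicity = 5, geometric multiplicity = 2

Determining the block sizes for each eigenvalue:
  λ = 2: with am = 5 and gm = 2, the partition is not yet determined (e.g. several partitions of 5 into 2 parts exist). Let N = A − (2)·I. Computing rank(N^1) = 3, rank(N^2) = 1, rank(N^3) = 0; the number of blocks of size ≥ j is rank(N^{j−1}) − rank(N^j), giving [2, 2, 1]. So we have 1 block(s) of size 3, 1 block(s) of size 2 → block sizes [3, 2]

Assembling the blocks gives a Jordan form
J =
  [2, 1, 0, 0, 0]
  [0, 2, 1, 0, 0]
  [0, 0, 2, 0, 0]
  [0, 0, 0, 2, 1]
  [0, 0, 0, 0, 2]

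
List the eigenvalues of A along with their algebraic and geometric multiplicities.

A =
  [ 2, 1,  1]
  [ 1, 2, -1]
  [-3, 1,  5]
λ = 3: alg = 3, geom = 1

Step 1 — factor the characteristic polynomial to read off the algebraic multiplicities:
  χ_A(x) = (x - 3)^3

Step 2 — compute geometric multiplicities via the rank-nullity identity g(λ) = n − rank(A − λI):
  rank(A − (3)·I) = 2, so dim ker(A − (3)·I) = n − 2 = 1

Summary:
  λ = 3: algebraic multiplicity = 3, geometric multiplicity = 1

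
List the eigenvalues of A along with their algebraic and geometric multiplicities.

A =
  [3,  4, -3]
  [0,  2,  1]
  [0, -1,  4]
λ = 3: alg = 3, geom = 1

Step 1 — factor the characteristic polynomial to read off the algebraic multiplicities:
  χ_A(x) = (x - 3)^3

Step 2 — compute geometric multiplicities via the rank-nullity identity g(λ) = n − rank(A − λI):
  rank(A − (3)·I) = 2, so dim ker(A − (3)·I) = n − 2 = 1

Summary:
  λ = 3: algebraic multiplicity = 3, geometric multiplicity = 1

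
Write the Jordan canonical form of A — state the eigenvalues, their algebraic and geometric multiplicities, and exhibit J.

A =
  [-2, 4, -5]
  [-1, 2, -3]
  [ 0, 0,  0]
J_3(0)

The characteristic polynomial is
  det(x·I − A) = x^3

Eigenvalues and multiplicities (the geometric multiplicity of λ is n − rank(A − λI), which equals the number of Jordan blocks for λ):
  λ = 0: algebraic multiplicity = 3, geometric multiplicity = 1

Determining the block sizes for each eigenvalue:
  λ = 0: one block (gm = 1), so the single block has size am = 3 → block sizes [3]

Assembling the blocks gives a Jordan form
J =
  [0, 1, 0]
  [0, 0, 1]
  [0, 0, 0]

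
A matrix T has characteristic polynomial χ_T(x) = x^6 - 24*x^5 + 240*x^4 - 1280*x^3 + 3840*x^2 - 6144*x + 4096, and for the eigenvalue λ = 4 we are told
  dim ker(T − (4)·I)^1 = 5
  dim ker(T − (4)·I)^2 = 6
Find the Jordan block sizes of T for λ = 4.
Block sizes for λ = 4: [2, 1, 1, 1, 1]

From the dimensions of kernels of powers, the number of Jordan blocks of size at least j is d_j − d_{j−1} where d_j = dim ker(N^j) (with d_0 = 0). Computing the differences gives [5, 1].
The number of blocks of size exactly k is (#blocks of size ≥ k) − (#blocks of size ≥ k + 1), so the partition is: 4 block(s) of size 1, 1 block(s) of size 2.
In nonincreasing order the block sizes are [2, 1, 1, 1, 1].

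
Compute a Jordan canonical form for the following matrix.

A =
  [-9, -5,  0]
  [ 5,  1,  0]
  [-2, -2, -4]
J_2(-4) ⊕ J_1(-4)

The characteristic polynomial is
  det(x·I − A) = x^3 + 12*x^2 + 48*x + 64 = (x + 4)^3

Eigenvalues and multiplicities (the geometric multiplicity of λ is n − rank(A − λI), which equals the number of Jordan blocks for λ):
  λ = -4: algebraic multiplicity = 3, geometric multiplicity = 2

Determining the block sizes for each eigenvalue:
  λ = -4: 2 blocks summing to 3 forces exactly one block of size 2 and the rest size 1 → block sizes [2, 1]

Assembling the blocks gives a Jordan form
J =
  [-4,  1,  0]
  [ 0, -4,  0]
  [ 0,  0, -4]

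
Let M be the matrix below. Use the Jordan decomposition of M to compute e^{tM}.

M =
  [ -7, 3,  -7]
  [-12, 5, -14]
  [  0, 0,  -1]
e^{tM} =
  [-6*t*exp(-t) + exp(-t), 3*t*exp(-t), -7*t*exp(-t)]
  [-12*t*exp(-t), 6*t*exp(-t) + exp(-t), -14*t*exp(-t)]
  [0, 0, exp(-t)]

Strategy: write M = P · J · P⁻¹ where J is a Jordan canonical form, so e^{tM} = P · e^{tJ} · P⁻¹, and e^{tJ} can be computed block-by-block.

M has Jordan form
J =
  [-1,  1,  0]
  [ 0, -1,  0]
  [ 0,  0, -1]
(up to reordering of blocks).

Per-block formulas:
  For a 2×2 Jordan block J_2(-1): exp(t · J_2(-1)) = e^(-1t)·(I + t·N), where N is the 2×2 nilpotent shift.
  For a 1×1 block at λ = -1: exp(t · [-1]) = [e^(-1t)].

After assembling e^{tJ} and conjugating by P, we get:

e^{tM} =
  [-6*t*exp(-t) + exp(-t), 3*t*exp(-t), -7*t*exp(-t)]
  [-12*t*exp(-t), 6*t*exp(-t) + exp(-t), -14*t*exp(-t)]
  [0, 0, exp(-t)]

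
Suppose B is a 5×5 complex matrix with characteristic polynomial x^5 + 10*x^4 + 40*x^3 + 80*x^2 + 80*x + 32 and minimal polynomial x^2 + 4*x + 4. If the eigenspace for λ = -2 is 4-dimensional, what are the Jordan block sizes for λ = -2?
Block sizes for λ = -2: [2, 1, 1, 1]

Step 1 — from the characteristic polynomial, algebraic multiplicity of λ = -2 is 5. From dim ker(B − (-2)·I) = 4, there are exactly 4 Jordan blocks for λ = -2.
Step 2 — from the minimal polynomial, the factor (x + 2)^2 tells us the largest block for λ = -2 has size 2.
Step 3 — with total size 5, 4 blocks, and largest block 2, the block sizes (in nonincreasing order) are [2, 1, 1, 1].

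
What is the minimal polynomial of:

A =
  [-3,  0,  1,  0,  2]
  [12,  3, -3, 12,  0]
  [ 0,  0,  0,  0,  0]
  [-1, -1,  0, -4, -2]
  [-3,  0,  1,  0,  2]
x^2 + x

The characteristic polynomial is χ_A(x) = x^3*(x + 1)^2, so the eigenvalues are known. The minimal polynomial is
  m_A(x) = Π_λ (x − λ)^{k_λ}
where k_λ is the size of the *largest* Jordan block for λ (equivalently, the smallest k with (A − λI)^k v = 0 for every generalised eigenvector v of λ).

  λ = -1: largest Jordan block has size 1, contributing (x + 1)
  λ = 0: largest Jordan block has size 1, contributing (x − 0)

So m_A(x) = x*(x + 1) = x^2 + x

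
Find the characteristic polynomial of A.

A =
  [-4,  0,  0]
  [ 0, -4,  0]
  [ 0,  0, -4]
x^3 + 12*x^2 + 48*x + 64

Expanding det(x·I − A) (e.g. by cofactor expansion or by noting that A is similar to its Jordan form J, which has the same characteristic polynomial as A) gives
  χ_A(x) = x^3 + 12*x^2 + 48*x + 64
which factors as (x + 4)^3. The eigenvalues (with algebraic multiplicities) are λ = -4 with multiplicity 3.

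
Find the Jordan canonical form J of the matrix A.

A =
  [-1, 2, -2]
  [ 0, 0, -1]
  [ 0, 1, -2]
J_2(-1) ⊕ J_1(-1)

The characteristic polynomial is
  det(x·I − A) = x^3 + 3*x^2 + 3*x + 1 = (x + 1)^3

Eigenvalues and multiplicities (the geometric multiplicity of λ is n − rank(A − λI), which equals the number of Jordan blocks for λ):
  λ = -1: algebraic multiplicity = 3, geometric multiplicity = 2

Determining the block sizes for each eigenvalue:
  λ = -1: 2 blocks summing to 3 forces exactly one block of size 2 and the rest size 1 → block sizes [2, 1]

Assembling the blocks gives a Jordan form
J =
  [-1,  1,  0]
  [ 0, -1,  0]
  [ 0,  0, -1]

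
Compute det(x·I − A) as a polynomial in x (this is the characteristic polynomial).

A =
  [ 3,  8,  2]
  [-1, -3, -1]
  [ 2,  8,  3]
x^3 - 3*x^2 + 3*x - 1

Expanding det(x·I − A) (e.g. by cofactor expansion or by noting that A is similar to its Jordan form J, which has the same characteristic polynomial as A) gives
  χ_A(x) = x^3 - 3*x^2 + 3*x - 1
which factors as (x - 1)^3. The eigenvalues (with algebraic multiplicities) are λ = 1 with multiplicity 3.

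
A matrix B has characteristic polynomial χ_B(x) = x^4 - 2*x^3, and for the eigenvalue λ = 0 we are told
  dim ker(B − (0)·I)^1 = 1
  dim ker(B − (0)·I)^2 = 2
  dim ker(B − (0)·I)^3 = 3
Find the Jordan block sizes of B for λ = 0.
Block sizes for λ = 0: [3]

From the dimensions of kernels of powers, the number of Jordan blocks of size at least j is d_j − d_{j−1} where d_j = dim ker(N^j) (with d_0 = 0). Computing the differences gives [1, 1, 1].
The number of blocks of size exactly k is (#blocks of size ≥ k) − (#blocks of size ≥ k + 1), so the partition is: 1 block(s) of size 3.
In nonincreasing order the block sizes are [3].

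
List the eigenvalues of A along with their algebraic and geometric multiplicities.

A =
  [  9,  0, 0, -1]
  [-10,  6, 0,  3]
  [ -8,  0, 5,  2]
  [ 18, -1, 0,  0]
λ = 5: alg = 4, geom = 2

Step 1 — factor the characteristic polynomial to read off the algebraic multiplicities:
  χ_A(x) = (x - 5)^4

Step 2 — compute geometric multiplicities via the rank-nullity identity g(λ) = n − rank(A − λI):
  rank(A − (5)·I) = 2, so dim ker(A − (5)·I) = n − 2 = 2

Summary:
  λ = 5: algebraic multiplicity = 4, geometric multiplicity = 2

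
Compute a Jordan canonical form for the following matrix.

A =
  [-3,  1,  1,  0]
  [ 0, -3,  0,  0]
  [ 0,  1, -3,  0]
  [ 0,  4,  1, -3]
J_3(-3) ⊕ J_1(-3)

The characteristic polynomial is
  det(x·I − A) = x^4 + 12*x^3 + 54*x^2 + 108*x + 81 = (x + 3)^4

Eigenvalues and multiplicities (the geometric multiplicity of λ is n − rank(A − λI), which equals the number of Jordan blocks for λ):
  λ = -3: algebraic multiplicity = 4, geometric multiplicity = 2

Determining the block sizes for each eigenvalue:
  λ = -3: with am = 4 and gm = 2, the partition is not yet determined (e.g. several partitions of 4 into 2 parts exist). Let N = A − (-3)·I. Computing rank(N^1) = 2, rank(N^2) = 1, rank(N^3) = 0; the number of blocks of size ≥ j is rank(N^{j−1}) − rank(N^j), giving [2, 1, 1]. So we have 1 block(s) of size 3, 1 block(s) of size 1 → block sizes [3, 1]

Assembling the blocks gives a Jordan form
J =
  [-3,  1,  0,  0]
  [ 0, -3,  1,  0]
  [ 0,  0, -3,  0]
  [ 0,  0,  0, -3]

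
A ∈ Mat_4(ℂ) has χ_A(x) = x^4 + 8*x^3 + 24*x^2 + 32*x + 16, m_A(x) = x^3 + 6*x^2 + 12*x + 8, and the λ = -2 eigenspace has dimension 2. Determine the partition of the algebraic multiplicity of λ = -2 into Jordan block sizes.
Block sizes for λ = -2: [3, 1]

Step 1 — from the characteristic polynomial, algebraic multiplicity of λ = -2 is 4. From dim ker(A − (-2)·I) = 2, there are exactly 2 Jordan blocks for λ = -2.
Step 2 — from the minimal polynomial, the factor (x + 2)^3 tells us the largest block for λ = -2 has size 3.
Step 3 — with total size 4, 2 blocks, and largest block 3, the block sizes (in nonincreasing order) are [3, 1].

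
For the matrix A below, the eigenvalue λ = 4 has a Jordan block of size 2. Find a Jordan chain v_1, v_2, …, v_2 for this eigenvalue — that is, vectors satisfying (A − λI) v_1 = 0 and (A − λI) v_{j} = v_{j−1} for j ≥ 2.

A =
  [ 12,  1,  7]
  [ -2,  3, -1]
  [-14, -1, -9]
A Jordan chain for λ = 4 of length 2:
v_1 = (1, -1, -1)ᵀ
v_2 = (0, 1, 0)ᵀ

Let N = A − (4)·I. We want v_2 with N^2 v_2 = 0 but N^1 v_2 ≠ 0; then v_{j-1} := N · v_j for j = 2, …, 2.

Pick v_2 = (0, 1, 0)ᵀ.
Then v_1 = N · v_2 = (1, -1, -1)ᵀ.

Sanity check: (A − (4)·I) v_1 = (0, 0, 0)ᵀ = 0. ✓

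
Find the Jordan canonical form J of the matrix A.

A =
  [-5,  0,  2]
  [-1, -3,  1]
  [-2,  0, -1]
J_2(-3) ⊕ J_1(-3)

The characteristic polynomial is
  det(x·I − A) = x^3 + 9*x^2 + 27*x + 27 = (x + 3)^3

Eigenvalues and multiplicities (the geometric multiplicity of λ is n − rank(A − λI), which equals the number of Jordan blocks for λ):
  λ = -3: algebraic multiplicity = 3, geometric multiplicity = 2

Determining the block sizes for each eigenvalue:
  λ = -3: 2 blocks summing to 3 forces exactly one block of size 2 and the rest size 1 → block sizes [2, 1]

Assembling the blocks gives a Jordan form
J =
  [-3,  1,  0]
  [ 0, -3,  0]
  [ 0,  0, -3]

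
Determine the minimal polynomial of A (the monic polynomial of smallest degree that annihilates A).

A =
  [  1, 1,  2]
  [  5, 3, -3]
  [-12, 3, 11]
x^3 - 15*x^2 + 75*x - 125

The characteristic polynomial is χ_A(x) = (x - 5)^3, so the eigenvalues are known. The minimal polynomial is
  m_A(x) = Π_λ (x − λ)^{k_λ}
where k_λ is the size of the *largest* Jordan block for λ (equivalently, the smallest k with (A − λI)^k v = 0 for every generalised eigenvector v of λ).

  λ = 5: largest Jordan block has size 3, contributing (x − 5)^3

So m_A(x) = (x - 5)^3 = x^3 - 15*x^2 + 75*x - 125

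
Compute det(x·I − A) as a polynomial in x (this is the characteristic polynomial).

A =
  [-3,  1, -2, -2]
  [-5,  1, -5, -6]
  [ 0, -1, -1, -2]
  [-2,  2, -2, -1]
x^4 + 4*x^3 + 6*x^2 + 4*x + 1

Expanding det(x·I − A) (e.g. by cofactor expansion or by noting that A is similar to its Jordan form J, which has the same characteristic polynomial as A) gives
  χ_A(x) = x^4 + 4*x^3 + 6*x^2 + 4*x + 1
which factors as (x + 1)^4. The eigenvalues (with algebraic multiplicities) are λ = -1 with multiplicity 4.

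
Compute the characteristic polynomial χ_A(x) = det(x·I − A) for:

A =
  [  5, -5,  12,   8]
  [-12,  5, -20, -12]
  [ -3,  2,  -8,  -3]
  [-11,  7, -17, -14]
x^4 + 12*x^3 + 54*x^2 + 108*x + 81

Expanding det(x·I − A) (e.g. by cofactor expansion or by noting that A is similar to its Jordan form J, which has the same characteristic polynomial as A) gives
  χ_A(x) = x^4 + 12*x^3 + 54*x^2 + 108*x + 81
which factors as (x + 3)^4. The eigenvalues (with algebraic multiplicities) are λ = -3 with multiplicity 4.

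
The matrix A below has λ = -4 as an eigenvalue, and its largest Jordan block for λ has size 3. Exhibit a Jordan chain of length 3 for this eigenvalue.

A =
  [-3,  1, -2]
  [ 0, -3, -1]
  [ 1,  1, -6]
A Jordan chain for λ = -4 of length 3:
v_1 = (-1, -1, -1)ᵀ
v_2 = (1, 0, 1)ᵀ
v_3 = (1, 0, 0)ᵀ

Let N = A − (-4)·I. We want v_3 with N^3 v_3 = 0 but N^2 v_3 ≠ 0; then v_{j-1} := N · v_j for j = 3, …, 2.

Pick v_3 = (1, 0, 0)ᵀ.
Then v_2 = N · v_3 = (1, 0, 1)ᵀ.
Then v_1 = N · v_2 = (-1, -1, -1)ᵀ.

Sanity check: (A − (-4)·I) v_1 = (0, 0, 0)ᵀ = 0. ✓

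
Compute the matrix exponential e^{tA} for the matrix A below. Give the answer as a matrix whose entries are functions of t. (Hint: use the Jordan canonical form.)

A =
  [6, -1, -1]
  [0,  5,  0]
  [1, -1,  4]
e^{tA} =
  [t*exp(5*t) + exp(5*t), -t*exp(5*t), -t*exp(5*t)]
  [0, exp(5*t), 0]
  [t*exp(5*t), -t*exp(5*t), -t*exp(5*t) + exp(5*t)]

Strategy: write A = P · J · P⁻¹ where J is a Jordan canonical form, so e^{tA} = P · e^{tJ} · P⁻¹, and e^{tJ} can be computed block-by-block.

A has Jordan form
J =
  [5, 1, 0]
  [0, 5, 0]
  [0, 0, 5]
(up to reordering of blocks).

Per-block formulas:
  For a 1×1 block at λ = 5: exp(t · [5]) = [e^(5t)].
  For a 2×2 Jordan block J_2(5): exp(t · J_2(5)) = e^(5t)·(I + t·N), where N is the 2×2 nilpotent shift.

After assembling e^{tJ} and conjugating by P, we get:

e^{tA} =
  [t*exp(5*t) + exp(5*t), -t*exp(5*t), -t*exp(5*t)]
  [0, exp(5*t), 0]
  [t*exp(5*t), -t*exp(5*t), -t*exp(5*t) + exp(5*t)]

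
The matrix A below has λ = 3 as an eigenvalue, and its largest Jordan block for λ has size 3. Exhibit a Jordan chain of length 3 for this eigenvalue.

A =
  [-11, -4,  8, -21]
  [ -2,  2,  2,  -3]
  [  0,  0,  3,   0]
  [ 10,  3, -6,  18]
A Jordan chain for λ = 3 of length 3:
v_1 = (-6, 0, 0, 4)ᵀ
v_2 = (-14, -2, 0, 10)ᵀ
v_3 = (1, 0, 0, 0)ᵀ

Let N = A − (3)·I. We want v_3 with N^3 v_3 = 0 but N^2 v_3 ≠ 0; then v_{j-1} := N · v_j for j = 3, …, 2.

Pick v_3 = (1, 0, 0, 0)ᵀ.
Then v_2 = N · v_3 = (-14, -2, 0, 10)ᵀ.
Then v_1 = N · v_2 = (-6, 0, 0, 4)ᵀ.

Sanity check: (A − (3)·I) v_1 = (0, 0, 0, 0)ᵀ = 0. ✓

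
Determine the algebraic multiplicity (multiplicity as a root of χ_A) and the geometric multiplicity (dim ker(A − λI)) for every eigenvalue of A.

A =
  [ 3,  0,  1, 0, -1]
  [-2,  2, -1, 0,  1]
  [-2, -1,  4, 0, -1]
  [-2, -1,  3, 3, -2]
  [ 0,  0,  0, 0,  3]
λ = 3: alg = 5, geom = 2

Step 1 — factor the characteristic polynomial to read off the algebraic multiplicities:
  χ_A(x) = (x - 3)^5

Step 2 — compute geometric multiplicities via the rank-nullity identity g(λ) = n − rank(A − λI):
  rank(A − (3)·I) = 3, so dim ker(A − (3)·I) = n − 3 = 2

Summary:
  λ = 3: algebraic multiplicity = 5, geometric multiplicity = 2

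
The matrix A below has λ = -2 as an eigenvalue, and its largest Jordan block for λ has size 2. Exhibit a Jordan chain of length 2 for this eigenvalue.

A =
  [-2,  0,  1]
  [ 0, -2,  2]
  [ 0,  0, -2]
A Jordan chain for λ = -2 of length 2:
v_1 = (1, 2, 0)ᵀ
v_2 = (0, 0, 1)ᵀ

Let N = A − (-2)·I. We want v_2 with N^2 v_2 = 0 but N^1 v_2 ≠ 0; then v_{j-1} := N · v_j for j = 2, …, 2.

Pick v_2 = (0, 0, 1)ᵀ.
Then v_1 = N · v_2 = (1, 2, 0)ᵀ.

Sanity check: (A − (-2)·I) v_1 = (0, 0, 0)ᵀ = 0. ✓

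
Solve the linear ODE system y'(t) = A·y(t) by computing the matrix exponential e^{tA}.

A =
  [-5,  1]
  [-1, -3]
e^{tA} =
  [-t*exp(-4*t) + exp(-4*t), t*exp(-4*t)]
  [-t*exp(-4*t), t*exp(-4*t) + exp(-4*t)]

Strategy: write A = P · J · P⁻¹ where J is a Jordan canonical form, so e^{tA} = P · e^{tJ} · P⁻¹, and e^{tJ} can be computed block-by-block.

A has Jordan form
J =
  [-4,  1]
  [ 0, -4]
(up to reordering of blocks).

Per-block formulas:
  For a 2×2 Jordan block J_2(-4): exp(t · J_2(-4)) = e^(-4t)·(I + t·N), where N is the 2×2 nilpotent shift.

After assembling e^{tJ} and conjugating by P, we get:

e^{tA} =
  [-t*exp(-4*t) + exp(-4*t), t*exp(-4*t)]
  [-t*exp(-4*t), t*exp(-4*t) + exp(-4*t)]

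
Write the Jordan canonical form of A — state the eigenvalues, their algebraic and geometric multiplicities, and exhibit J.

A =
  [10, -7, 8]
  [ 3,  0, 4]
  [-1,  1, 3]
J_1(3) ⊕ J_2(5)

The characteristic polynomial is
  det(x·I − A) = x^3 - 13*x^2 + 55*x - 75 = (x - 5)^2*(x - 3)

Eigenvalues and multiplicities (the geometric multiplicity of λ is n − rank(A − λI), which equals the number of Jordan blocks for λ):
  λ = 3: algebraic multiplicity = 1, geometric multiplicity = 1
  λ = 5: algebraic multiplicity = 2, geometric multiplicity = 1

Determining the block sizes for each eigenvalue:
  λ = 3: one block (gm = 1), so the single block has size am = 1 → block sizes [1]
  λ = 5: one block (gm = 1), so the single block has size am = 2 → block sizes [2]

Assembling the blocks gives a Jordan form
J =
  [3, 0, 0]
  [0, 5, 1]
  [0, 0, 5]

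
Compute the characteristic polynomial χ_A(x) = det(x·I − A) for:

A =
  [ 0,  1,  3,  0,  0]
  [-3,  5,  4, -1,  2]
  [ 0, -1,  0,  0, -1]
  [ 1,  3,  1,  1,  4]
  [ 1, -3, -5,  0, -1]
x^5 - 5*x^4 + 10*x^3 - 10*x^2 + 5*x - 1

Expanding det(x·I − A) (e.g. by cofactor expansion or by noting that A is similar to its Jordan form J, which has the same characteristic polynomial as A) gives
  χ_A(x) = x^5 - 5*x^4 + 10*x^3 - 10*x^2 + 5*x - 1
which factors as (x - 1)^5. The eigenvalues (with algebraic multiplicities) are λ = 1 with multiplicity 5.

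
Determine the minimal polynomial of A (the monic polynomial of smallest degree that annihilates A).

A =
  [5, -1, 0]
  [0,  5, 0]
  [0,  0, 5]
x^2 - 10*x + 25

The characteristic polynomial is χ_A(x) = (x - 5)^3, so the eigenvalues are known. The minimal polynomial is
  m_A(x) = Π_λ (x − λ)^{k_λ}
where k_λ is the size of the *largest* Jordan block for λ (equivalently, the smallest k with (A − λI)^k v = 0 for every generalised eigenvector v of λ).

  λ = 5: largest Jordan block has size 2, contributing (x − 5)^2

So m_A(x) = (x - 5)^2 = x^2 - 10*x + 25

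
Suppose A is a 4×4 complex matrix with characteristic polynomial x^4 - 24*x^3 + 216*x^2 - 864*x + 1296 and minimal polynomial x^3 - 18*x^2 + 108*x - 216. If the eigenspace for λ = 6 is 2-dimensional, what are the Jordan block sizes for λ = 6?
Block sizes for λ = 6: [3, 1]

Step 1 — from the characteristic polynomial, algebraic multiplicity of λ = 6 is 4. From dim ker(A − (6)·I) = 2, there are exactly 2 Jordan blocks for λ = 6.
Step 2 — from the minimal polynomial, the factor (x − 6)^3 tells us the largest block for λ = 6 has size 3.
Step 3 — with total size 4, 2 blocks, and largest block 3, the block sizes (in nonincreasing order) are [3, 1].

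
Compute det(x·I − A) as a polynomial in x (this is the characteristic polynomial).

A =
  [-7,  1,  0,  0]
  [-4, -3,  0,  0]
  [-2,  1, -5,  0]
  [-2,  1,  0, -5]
x^4 + 20*x^3 + 150*x^2 + 500*x + 625

Expanding det(x·I − A) (e.g. by cofactor expansion or by noting that A is similar to its Jordan form J, which has the same characteristic polynomial as A) gives
  χ_A(x) = x^4 + 20*x^3 + 150*x^2 + 500*x + 625
which factors as (x + 5)^4. The eigenvalues (with algebraic multiplicities) are λ = -5 with multiplicity 4.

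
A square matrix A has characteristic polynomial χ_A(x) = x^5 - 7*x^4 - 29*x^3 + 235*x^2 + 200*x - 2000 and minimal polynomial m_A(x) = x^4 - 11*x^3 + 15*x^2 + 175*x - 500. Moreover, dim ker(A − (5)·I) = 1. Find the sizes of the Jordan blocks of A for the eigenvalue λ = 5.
Block sizes for λ = 5: [3]

Step 1 — from the characteristic polynomial, algebraic multiplicity of λ = 5 is 3. From dim ker(A − (5)·I) = 1, there are exactly 1 Jordan blocks for λ = 5.
Step 2 — from the minimal polynomial, the factor (x − 5)^3 tells us the largest block for λ = 5 has size 3.
Step 3 — with total size 3, 1 blocks, and largest block 3, the block sizes (in nonincreasing order) are [3].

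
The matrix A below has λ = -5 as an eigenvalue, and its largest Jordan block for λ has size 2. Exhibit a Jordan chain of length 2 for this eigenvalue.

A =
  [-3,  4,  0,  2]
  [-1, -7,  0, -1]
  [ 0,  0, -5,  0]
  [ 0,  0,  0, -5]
A Jordan chain for λ = -5 of length 2:
v_1 = (2, -1, 0, 0)ᵀ
v_2 = (1, 0, 0, 0)ᵀ

Let N = A − (-5)·I. We want v_2 with N^2 v_2 = 0 but N^1 v_2 ≠ 0; then v_{j-1} := N · v_j for j = 2, …, 2.

Pick v_2 = (1, 0, 0, 0)ᵀ.
Then v_1 = N · v_2 = (2, -1, 0, 0)ᵀ.

Sanity check: (A − (-5)·I) v_1 = (0, 0, 0, 0)ᵀ = 0. ✓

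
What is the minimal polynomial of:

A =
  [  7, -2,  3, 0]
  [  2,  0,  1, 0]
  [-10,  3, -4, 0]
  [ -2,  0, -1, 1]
x^3 - 3*x^2 + 3*x - 1

The characteristic polynomial is χ_A(x) = (x - 1)^4, so the eigenvalues are known. The minimal polynomial is
  m_A(x) = Π_λ (x − λ)^{k_λ}
where k_λ is the size of the *largest* Jordan block for λ (equivalently, the smallest k with (A − λI)^k v = 0 for every generalised eigenvector v of λ).

  λ = 1: largest Jordan block has size 3, contributing (x − 1)^3

So m_A(x) = (x - 1)^3 = x^3 - 3*x^2 + 3*x - 1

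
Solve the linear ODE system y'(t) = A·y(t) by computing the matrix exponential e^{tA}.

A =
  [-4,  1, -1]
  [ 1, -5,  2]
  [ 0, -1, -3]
e^{tA} =
  [t^2*exp(-4*t)/2 + exp(-4*t), t*exp(-4*t), t^2*exp(-4*t)/2 - t*exp(-4*t)]
  [-t^2*exp(-4*t)/2 + t*exp(-4*t), -t*exp(-4*t) + exp(-4*t), -t^2*exp(-4*t)/2 + 2*t*exp(-4*t)]
  [-t^2*exp(-4*t)/2, -t*exp(-4*t), -t^2*exp(-4*t)/2 + t*exp(-4*t) + exp(-4*t)]

Strategy: write A = P · J · P⁻¹ where J is a Jordan canonical form, so e^{tA} = P · e^{tJ} · P⁻¹, and e^{tJ} can be computed block-by-block.

A has Jordan form
J =
  [-4,  1,  0]
  [ 0, -4,  1]
  [ 0,  0, -4]
(up to reordering of blocks).

Per-block formulas:
  For a 3×3 Jordan block J_3(-4): exp(t · J_3(-4)) = e^(-4t)·(I + t·N + (t^2/2)·N^2), where N is the 3×3 nilpotent shift.

After assembling e^{tJ} and conjugating by P, we get:

e^{tA} =
  [t^2*exp(-4*t)/2 + exp(-4*t), t*exp(-4*t), t^2*exp(-4*t)/2 - t*exp(-4*t)]
  [-t^2*exp(-4*t)/2 + t*exp(-4*t), -t*exp(-4*t) + exp(-4*t), -t^2*exp(-4*t)/2 + 2*t*exp(-4*t)]
  [-t^2*exp(-4*t)/2, -t*exp(-4*t), -t^2*exp(-4*t)/2 + t*exp(-4*t) + exp(-4*t)]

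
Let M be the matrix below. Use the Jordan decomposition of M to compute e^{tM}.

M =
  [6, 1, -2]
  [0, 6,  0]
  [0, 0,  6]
e^{tM} =
  [exp(6*t), t*exp(6*t), -2*t*exp(6*t)]
  [0, exp(6*t), 0]
  [0, 0, exp(6*t)]

Strategy: write M = P · J · P⁻¹ where J is a Jordan canonical form, so e^{tM} = P · e^{tJ} · P⁻¹, and e^{tJ} can be computed block-by-block.

M has Jordan form
J =
  [6, 1, 0]
  [0, 6, 0]
  [0, 0, 6]
(up to reordering of blocks).

Per-block formulas:
  For a 1×1 block at λ = 6: exp(t · [6]) = [e^(6t)].
  For a 2×2 Jordan block J_2(6): exp(t · J_2(6)) = e^(6t)·(I + t·N), where N is the 2×2 nilpotent shift.

After assembling e^{tJ} and conjugating by P, we get:

e^{tM} =
  [exp(6*t), t*exp(6*t), -2*t*exp(6*t)]
  [0, exp(6*t), 0]
  [0, 0, exp(6*t)]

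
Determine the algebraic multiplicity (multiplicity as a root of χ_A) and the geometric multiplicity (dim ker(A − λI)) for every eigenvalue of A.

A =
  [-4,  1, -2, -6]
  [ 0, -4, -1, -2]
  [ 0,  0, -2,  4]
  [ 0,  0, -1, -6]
λ = -4: alg = 4, geom = 2

Step 1 — factor the characteristic polynomial to read off the algebraic multiplicities:
  χ_A(x) = (x + 4)^4

Step 2 — compute geometric multiplicities via the rank-nullity identity g(λ) = n − rank(A − λI):
  rank(A − (-4)·I) = 2, so dim ker(A − (-4)·I) = n − 2 = 2

Summary:
  λ = -4: algebraic multiplicity = 4, geometric multiplicity = 2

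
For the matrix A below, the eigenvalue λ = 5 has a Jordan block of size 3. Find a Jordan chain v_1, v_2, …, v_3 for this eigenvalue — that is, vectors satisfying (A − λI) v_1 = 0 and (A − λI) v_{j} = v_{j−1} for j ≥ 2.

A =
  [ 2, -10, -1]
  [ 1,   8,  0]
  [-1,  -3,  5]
A Jordan chain for λ = 5 of length 3:
v_1 = (3, -1, 1)ᵀ
v_2 = (-10, 3, -3)ᵀ
v_3 = (0, 1, 0)ᵀ

Let N = A − (5)·I. We want v_3 with N^3 v_3 = 0 but N^2 v_3 ≠ 0; then v_{j-1} := N · v_j for j = 3, …, 2.

Pick v_3 = (0, 1, 0)ᵀ.
Then v_2 = N · v_3 = (-10, 3, -3)ᵀ.
Then v_1 = N · v_2 = (3, -1, 1)ᵀ.

Sanity check: (A − (5)·I) v_1 = (0, 0, 0)ᵀ = 0. ✓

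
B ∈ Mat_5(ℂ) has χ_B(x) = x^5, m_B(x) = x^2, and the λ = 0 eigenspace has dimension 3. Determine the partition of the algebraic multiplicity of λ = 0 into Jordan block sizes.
Block sizes for λ = 0: [2, 2, 1]

Step 1 — from the characteristic polynomial, algebraic multiplicity of λ = 0 is 5. From dim ker(B − (0)·I) = 3, there are exactly 3 Jordan blocks for λ = 0.
Step 2 — from the minimal polynomial, the factor (x − 0)^2 tells us the largest block for λ = 0 has size 2.
Step 3 — with total size 5, 3 blocks, and largest block 2, the block sizes (in nonincreasing order) are [2, 2, 1].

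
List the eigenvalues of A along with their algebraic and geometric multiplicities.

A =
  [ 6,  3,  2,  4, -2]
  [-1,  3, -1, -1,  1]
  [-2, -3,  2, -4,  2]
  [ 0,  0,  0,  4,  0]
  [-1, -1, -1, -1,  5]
λ = 4: alg = 5, geom = 3

Step 1 — factor the characteristic polynomial to read off the algebraic multiplicities:
  χ_A(x) = (x - 4)^5

Step 2 — compute geometric multiplicities via the rank-nullity identity g(λ) = n − rank(A − λI):
  rank(A − (4)·I) = 2, so dim ker(A − (4)·I) = n − 2 = 3

Summary:
  λ = 4: algebraic multiplicity = 5, geometric multiplicity = 3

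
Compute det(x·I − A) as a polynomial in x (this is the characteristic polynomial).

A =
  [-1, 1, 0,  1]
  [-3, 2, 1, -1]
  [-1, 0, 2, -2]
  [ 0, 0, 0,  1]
x^4 - 4*x^3 + 6*x^2 - 4*x + 1

Expanding det(x·I − A) (e.g. by cofactor expansion or by noting that A is similar to its Jordan form J, which has the same characteristic polynomial as A) gives
  χ_A(x) = x^4 - 4*x^3 + 6*x^2 - 4*x + 1
which factors as (x - 1)^4. The eigenvalues (with algebraic multiplicities) are λ = 1 with multiplicity 4.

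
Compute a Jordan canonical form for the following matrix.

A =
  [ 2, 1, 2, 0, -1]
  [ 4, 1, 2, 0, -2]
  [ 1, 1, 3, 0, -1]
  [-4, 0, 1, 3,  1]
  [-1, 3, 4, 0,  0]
J_2(1) ⊕ J_1(1) ⊕ J_2(3)

The characteristic polynomial is
  det(x·I − A) = x^5 - 9*x^4 + 30*x^3 - 46*x^2 + 33*x - 9 = (x - 3)^2*(x - 1)^3

Eigenvalues and multiplicities (the geometric multiplicity of λ is n − rank(A − λI), which equals the number of Jordan blocks for λ):
  λ = 1: algebraic multiplicity = 3, geometric multiplicity = 2
  λ = 3: algebraic multiplicity = 2, geometric multiplicity = 1

Determining the block sizes for each eigenvalue:
  λ = 1: 2 blocks summing to 3 forces exactly one block of size 2 and the rest size 1 → block sizes [2, 1]
  λ = 3: one block (gm = 1), so the single block has size am = 2 → block sizes [2]

Assembling the blocks gives a Jordan form
J =
  [1, 1, 0, 0, 0]
  [0, 1, 0, 0, 0]
  [0, 0, 1, 0, 0]
  [0, 0, 0, 3, 1]
  [0, 0, 0, 0, 3]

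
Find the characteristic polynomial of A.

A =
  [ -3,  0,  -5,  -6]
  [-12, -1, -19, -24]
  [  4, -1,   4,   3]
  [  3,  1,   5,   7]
x^4 - 7*x^3 + 15*x^2 - 13*x + 4

Expanding det(x·I − A) (e.g. by cofactor expansion or by noting that A is similar to its Jordan form J, which has the same characteristic polynomial as A) gives
  χ_A(x) = x^4 - 7*x^3 + 15*x^2 - 13*x + 4
which factors as (x - 4)*(x - 1)^3. The eigenvalues (with algebraic multiplicities) are λ = 1 with multiplicity 3, λ = 4 with multiplicity 1.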